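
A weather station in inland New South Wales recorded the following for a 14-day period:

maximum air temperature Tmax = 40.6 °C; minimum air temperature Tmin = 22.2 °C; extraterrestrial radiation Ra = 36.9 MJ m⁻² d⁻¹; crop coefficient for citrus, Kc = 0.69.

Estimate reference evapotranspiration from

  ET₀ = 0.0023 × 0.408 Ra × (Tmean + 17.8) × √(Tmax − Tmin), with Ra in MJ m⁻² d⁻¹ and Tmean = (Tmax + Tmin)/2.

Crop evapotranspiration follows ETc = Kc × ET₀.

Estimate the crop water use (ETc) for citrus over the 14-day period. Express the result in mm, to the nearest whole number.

71 mm

Tmean = (40.6 + 22.2)/2 = 31.40 °C
0.408 Ra = 0.408 × 36.9 = 15.0552 mm/d equivalent
ET₀ = 0.0023 × 15.0552 × (31.40 + 17.8) × √18.4 = 0.0023 × 15.0552 × 49.20 × 4.2895 = 7.3078 mm/d
ETc = Kc × ET₀ = 0.69 × 7.3078 = 5.0424 mm/d
Over 14 days: 5.0424 × 14 = 70.594 mm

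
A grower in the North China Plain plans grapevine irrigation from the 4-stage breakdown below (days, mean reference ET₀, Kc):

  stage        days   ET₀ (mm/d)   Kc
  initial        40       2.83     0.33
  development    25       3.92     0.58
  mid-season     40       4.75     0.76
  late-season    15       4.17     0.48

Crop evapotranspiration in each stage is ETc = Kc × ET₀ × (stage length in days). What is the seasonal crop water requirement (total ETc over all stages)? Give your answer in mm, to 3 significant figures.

269 mm

initial: 0.33 × 2.83 × 40 = 37.36 mm
development: 0.58 × 3.92 × 25 = 56.84 mm
mid-season: 0.76 × 4.75 × 40 = 144.40 mm
late-season: 0.48 × 4.17 × 15 = 30.02 mm
Seasonal total = 268.62 mm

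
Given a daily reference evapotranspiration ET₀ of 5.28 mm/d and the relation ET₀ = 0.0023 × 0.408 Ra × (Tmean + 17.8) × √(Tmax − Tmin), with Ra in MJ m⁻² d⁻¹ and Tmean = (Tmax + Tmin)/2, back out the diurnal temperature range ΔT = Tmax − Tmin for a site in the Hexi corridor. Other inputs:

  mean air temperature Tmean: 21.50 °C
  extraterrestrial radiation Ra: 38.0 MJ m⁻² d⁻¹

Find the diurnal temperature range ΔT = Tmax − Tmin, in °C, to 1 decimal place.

14.2 °C

√ΔT = ET₀ / [0.0023 × 0.408 × Ra × (Tmean+17.8)] = 5.28 / (0.0023 × 15.5040 × 39.30) = 3.7676
ΔT = 3.7676² = 14.195 °C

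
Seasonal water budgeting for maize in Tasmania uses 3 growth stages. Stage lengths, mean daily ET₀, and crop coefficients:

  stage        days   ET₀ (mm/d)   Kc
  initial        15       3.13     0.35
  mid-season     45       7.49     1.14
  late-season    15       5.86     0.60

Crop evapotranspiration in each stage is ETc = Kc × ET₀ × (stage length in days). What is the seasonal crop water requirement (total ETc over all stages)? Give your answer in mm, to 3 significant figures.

453 mm

initial: 0.35 × 3.13 × 15 = 16.43 mm
mid-season: 1.14 × 7.49 × 45 = 384.24 mm
late-season: 0.60 × 5.86 × 15 = 52.74 mm
Seasonal total = 453.41 mm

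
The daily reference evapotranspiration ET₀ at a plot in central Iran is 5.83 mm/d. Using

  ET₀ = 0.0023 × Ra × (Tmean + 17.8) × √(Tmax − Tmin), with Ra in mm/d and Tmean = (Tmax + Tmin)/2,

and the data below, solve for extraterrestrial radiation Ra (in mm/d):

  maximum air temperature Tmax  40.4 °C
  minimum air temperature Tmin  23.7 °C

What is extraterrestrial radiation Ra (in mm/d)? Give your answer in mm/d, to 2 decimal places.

12.44 mm/d

Tmean = 32.05 °C; √ΔT = 4.0866
Ra = ET₀ / [0.0023 × (Tmean+17.8) × √ΔT] = 5.83 / (0.0023 × 49.85 × 4.0866) = 12.443 mm/d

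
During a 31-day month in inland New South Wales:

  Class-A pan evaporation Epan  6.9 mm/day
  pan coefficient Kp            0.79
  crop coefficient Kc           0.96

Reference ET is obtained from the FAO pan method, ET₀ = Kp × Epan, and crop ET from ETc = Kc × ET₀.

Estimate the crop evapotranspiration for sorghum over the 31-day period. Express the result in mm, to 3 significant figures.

162 mm

ET₀ = 0.79 × 6.9 = 5.4510 mm/d
ETc = Kc × ET₀ = 0.96 × 5.4510 = 5.2330 mm/d
Over 31 days: 5.2330 × 31 = 162.223 mm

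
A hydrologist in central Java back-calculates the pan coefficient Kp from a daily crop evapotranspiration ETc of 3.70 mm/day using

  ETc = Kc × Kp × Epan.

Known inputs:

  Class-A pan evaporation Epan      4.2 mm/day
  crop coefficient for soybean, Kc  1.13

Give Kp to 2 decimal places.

ETc = Kc × Kp × Epan  ⇒  Kp = ETc / (Kc × Epan)
Kp = 3.70 / (1.13 × 4.2) = 3.70 / 4.746 = 0.7796

0.78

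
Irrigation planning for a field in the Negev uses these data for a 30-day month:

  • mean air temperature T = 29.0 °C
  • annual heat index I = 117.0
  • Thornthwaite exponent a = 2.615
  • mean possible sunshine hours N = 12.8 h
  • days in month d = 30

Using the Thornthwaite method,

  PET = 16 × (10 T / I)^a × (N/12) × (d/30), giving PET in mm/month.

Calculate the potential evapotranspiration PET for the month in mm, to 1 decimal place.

183.2 mm

10T/I = 10 × 29.0 / 117.0 = 2.4786
(10T/I)^a = 2.4786^2.615 = 10.7362
Uncorrected PET = 16 × 10.7362 = 171.779 mm
Correction = (N/12)(d/30) = (12.8/12)(30/30) = 1.0667
PET = 171.779 × 1.0667 = 183.237 mm/month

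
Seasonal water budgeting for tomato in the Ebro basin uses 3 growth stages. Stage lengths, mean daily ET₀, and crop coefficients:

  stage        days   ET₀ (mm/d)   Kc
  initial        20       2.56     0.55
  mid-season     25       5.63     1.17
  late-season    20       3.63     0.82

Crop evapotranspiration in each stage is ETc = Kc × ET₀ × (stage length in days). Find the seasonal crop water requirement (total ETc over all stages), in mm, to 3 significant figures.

initial: 0.55 × 2.56 × 20 = 28.16 mm
mid-season: 1.17 × 5.63 × 25 = 164.68 mm
late-season: 0.82 × 3.63 × 20 = 59.53 mm
Seasonal total = 252.37 mm

252 mm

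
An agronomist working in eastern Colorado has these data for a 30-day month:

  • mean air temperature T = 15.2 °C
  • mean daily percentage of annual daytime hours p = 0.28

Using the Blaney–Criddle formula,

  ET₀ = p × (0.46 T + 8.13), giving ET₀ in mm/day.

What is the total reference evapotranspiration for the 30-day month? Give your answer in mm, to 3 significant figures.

ET₀ = 0.28 × (0.46 × 15.2 + 8.13) = 0.28 × 15.122 = 4.2342 mm/d
Monthly total = 4.2342 × 30 = 127.026 mm

127 mm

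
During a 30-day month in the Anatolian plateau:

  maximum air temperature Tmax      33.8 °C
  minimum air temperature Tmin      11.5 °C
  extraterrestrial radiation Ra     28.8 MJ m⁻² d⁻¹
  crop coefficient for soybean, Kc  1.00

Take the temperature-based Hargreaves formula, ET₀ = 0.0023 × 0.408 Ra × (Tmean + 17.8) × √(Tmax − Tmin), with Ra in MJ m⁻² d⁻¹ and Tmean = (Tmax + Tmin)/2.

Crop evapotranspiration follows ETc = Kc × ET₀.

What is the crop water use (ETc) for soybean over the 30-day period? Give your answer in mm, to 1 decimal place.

154.9 mm

Tmean = (33.8 + 11.5)/2 = 22.65 °C
0.408 Ra = 0.408 × 28.8 = 11.7504 mm/d equivalent
ET₀ = 0.0023 × 11.7504 × (22.65 + 17.8) × √22.3 = 0.0023 × 11.7504 × 40.45 × 4.7223 = 5.1624 mm/d
ETc = Kc × ET₀ = 1.00 × 5.1624 = 5.1624 mm/d
Over 30 days: 5.1624 × 30 = 154.872 mm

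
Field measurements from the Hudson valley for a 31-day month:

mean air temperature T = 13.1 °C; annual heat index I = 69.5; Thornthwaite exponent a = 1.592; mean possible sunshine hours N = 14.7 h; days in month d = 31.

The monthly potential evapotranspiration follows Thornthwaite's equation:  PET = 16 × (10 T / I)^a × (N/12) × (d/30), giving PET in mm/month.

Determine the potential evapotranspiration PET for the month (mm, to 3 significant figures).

10T/I = 10 × 13.1 / 69.5 = 1.8849
(10T/I)^a = 1.8849^1.592 = 2.7432
Uncorrected PET = 16 × 2.7432 = 43.891 mm
Correction = (N/12)(d/30) = (14.7/12)(31/30) = 1.2658
PET = 43.891 × 1.2658 = 55.557 mm/month

55.6 mm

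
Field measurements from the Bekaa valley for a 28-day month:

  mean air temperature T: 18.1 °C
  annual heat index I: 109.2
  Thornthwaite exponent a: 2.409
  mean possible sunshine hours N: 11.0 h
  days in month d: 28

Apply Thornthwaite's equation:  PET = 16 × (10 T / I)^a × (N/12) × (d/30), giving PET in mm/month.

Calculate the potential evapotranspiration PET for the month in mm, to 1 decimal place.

46.2 mm

10T/I = 10 × 18.1 / 109.2 = 1.6575
(10T/I)^a = 1.6575^2.409 = 3.3780
Uncorrected PET = 16 × 3.3780 = 54.048 mm
Correction = (N/12)(d/30) = (11.0/12)(28/30) = 0.8556
PET = 54.048 × 0.8556 = 46.243 mm/month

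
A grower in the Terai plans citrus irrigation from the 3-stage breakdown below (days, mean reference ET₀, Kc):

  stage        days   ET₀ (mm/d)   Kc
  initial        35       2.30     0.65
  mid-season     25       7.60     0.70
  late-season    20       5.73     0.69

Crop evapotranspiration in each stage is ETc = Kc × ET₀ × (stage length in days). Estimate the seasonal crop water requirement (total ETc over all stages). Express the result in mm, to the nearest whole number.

264 mm

initial: 0.65 × 2.30 × 35 = 52.33 mm
mid-season: 0.70 × 7.60 × 25 = 133.00 mm
late-season: 0.69 × 5.73 × 20 = 79.07 mm
Seasonal total = 264.40 mm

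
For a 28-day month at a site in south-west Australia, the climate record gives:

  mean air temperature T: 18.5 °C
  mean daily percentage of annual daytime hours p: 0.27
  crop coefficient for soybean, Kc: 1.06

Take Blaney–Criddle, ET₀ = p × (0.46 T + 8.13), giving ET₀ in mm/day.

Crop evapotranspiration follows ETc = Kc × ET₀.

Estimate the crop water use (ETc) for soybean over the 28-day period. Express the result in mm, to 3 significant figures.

133 mm

ET₀ = 0.27 × (0.46 × 18.5 + 8.13) = 0.27 × 16.640 = 4.4928 mm/d
ETc = Kc × ET₀ = 1.06 × 4.4928 = 4.7624 mm/d
Over 28 days: 4.7624 × 28 = 133.347 mm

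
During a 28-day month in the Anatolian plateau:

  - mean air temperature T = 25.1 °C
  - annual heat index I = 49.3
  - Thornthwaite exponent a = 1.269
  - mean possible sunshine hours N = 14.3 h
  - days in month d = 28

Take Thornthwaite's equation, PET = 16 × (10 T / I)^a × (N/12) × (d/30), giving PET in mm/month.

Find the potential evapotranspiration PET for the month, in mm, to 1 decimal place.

140.4 mm

10T/I = 10 × 25.1 / 49.3 = 5.0913
(10T/I)^a = 5.0913^1.269 = 7.8880
Uncorrected PET = 16 × 7.8880 = 126.208 mm
Correction = (N/12)(d/30) = (14.3/12)(28/30) = 1.1122
PET = 126.208 × 1.1122 = 140.369 mm/month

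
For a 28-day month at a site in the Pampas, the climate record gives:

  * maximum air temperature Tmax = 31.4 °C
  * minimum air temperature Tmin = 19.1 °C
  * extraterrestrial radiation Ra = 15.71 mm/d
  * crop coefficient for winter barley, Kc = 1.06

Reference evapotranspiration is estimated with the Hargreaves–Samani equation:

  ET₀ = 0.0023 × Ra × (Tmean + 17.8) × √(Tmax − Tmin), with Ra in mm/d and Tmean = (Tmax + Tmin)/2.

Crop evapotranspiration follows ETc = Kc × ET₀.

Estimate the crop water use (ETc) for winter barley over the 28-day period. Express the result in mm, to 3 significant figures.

Tmean = (31.4 + 19.1)/2 = 25.25 °C
ET₀ = 0.0023 × 15.71 × (25.25 + 17.8) × √12.3 = 0.0023 × 15.71 × 43.05 × 3.5071 = 5.4554 mm/d
ETc = Kc × ET₀ = 1.06 × 5.4554 = 5.7827 mm/d
Over 28 days: 5.7827 × 28 = 161.916 mm

162 mm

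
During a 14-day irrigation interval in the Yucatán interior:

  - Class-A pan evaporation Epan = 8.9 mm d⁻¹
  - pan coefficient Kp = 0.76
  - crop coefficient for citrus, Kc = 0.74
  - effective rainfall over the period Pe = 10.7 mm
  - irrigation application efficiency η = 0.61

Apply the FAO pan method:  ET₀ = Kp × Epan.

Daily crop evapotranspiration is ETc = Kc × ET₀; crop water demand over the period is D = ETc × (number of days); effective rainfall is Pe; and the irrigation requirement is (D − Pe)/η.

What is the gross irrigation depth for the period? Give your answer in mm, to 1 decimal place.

ET₀ = 0.76 × 8.9 = 6.7640 mm/d
ETc = Kc × ET₀ = 0.74 × 6.7640 = 5.0054 mm/d
Crop demand D = ETc × 14 d = 5.0054 × 14 = 70.076 mm
D − Pe = 70.076 − 10.7 = 59.376 mm
Gross irrigation = 59.376 / 0.61 = 97.338 mm

97.3 mm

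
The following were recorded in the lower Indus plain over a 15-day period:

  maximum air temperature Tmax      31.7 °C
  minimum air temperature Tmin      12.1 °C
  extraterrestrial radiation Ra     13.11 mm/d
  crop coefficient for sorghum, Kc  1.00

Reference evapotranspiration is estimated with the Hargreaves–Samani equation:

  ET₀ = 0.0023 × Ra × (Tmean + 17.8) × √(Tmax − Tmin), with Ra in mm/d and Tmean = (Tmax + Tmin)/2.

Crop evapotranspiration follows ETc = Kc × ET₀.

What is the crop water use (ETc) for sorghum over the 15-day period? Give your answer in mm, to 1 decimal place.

Tmean = (31.7 + 12.1)/2 = 21.90 °C
ET₀ = 0.0023 × 13.11 × (21.90 + 17.8) × √19.6 = 0.0023 × 13.11 × 39.70 × 4.4272 = 5.2997 mm/d
ETc = Kc × ET₀ = 1.00 × 5.2997 = 5.2997 mm/d
Over 15 days: 5.2997 × 15 = 79.496 mm

79.5 mm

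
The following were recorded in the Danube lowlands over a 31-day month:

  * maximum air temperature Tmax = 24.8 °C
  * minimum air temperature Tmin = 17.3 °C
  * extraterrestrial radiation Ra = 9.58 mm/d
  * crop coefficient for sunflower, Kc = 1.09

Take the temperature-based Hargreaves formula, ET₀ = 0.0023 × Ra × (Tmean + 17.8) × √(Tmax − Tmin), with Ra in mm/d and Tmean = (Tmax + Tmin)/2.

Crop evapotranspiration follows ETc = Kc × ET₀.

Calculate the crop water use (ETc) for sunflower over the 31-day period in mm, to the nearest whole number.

Tmean = (24.8 + 17.3)/2 = 21.05 °C
ET₀ = 0.0023 × 9.58 × (21.05 + 17.8) × √7.5 = 0.0023 × 9.58 × 38.85 × 2.7386 = 2.3443 mm/d
ETc = Kc × ET₀ = 1.09 × 2.3443 = 2.5553 mm/d
Over 31 days: 2.5553 × 31 = 79.214 mm

79 mm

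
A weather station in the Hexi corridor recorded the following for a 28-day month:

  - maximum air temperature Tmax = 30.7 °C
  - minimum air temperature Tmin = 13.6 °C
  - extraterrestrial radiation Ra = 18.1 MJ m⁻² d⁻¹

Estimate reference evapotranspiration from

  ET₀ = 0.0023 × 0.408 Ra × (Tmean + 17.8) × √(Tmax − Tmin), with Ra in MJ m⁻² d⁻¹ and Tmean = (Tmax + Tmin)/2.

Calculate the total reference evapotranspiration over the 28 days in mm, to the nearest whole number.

Tmean = (30.7 + 13.6)/2 = 22.15 °C
0.408 Ra = 0.408 × 18.1 = 7.3848 mm/d equivalent
ET₀ = 0.0023 × 7.3848 × (22.15 + 17.8) × √17.1 = 0.0023 × 7.3848 × 39.95 × 4.1352 = 2.8059 mm/d
Over 28 days: 2.8059 × 28 = 78.565 mm

79 mm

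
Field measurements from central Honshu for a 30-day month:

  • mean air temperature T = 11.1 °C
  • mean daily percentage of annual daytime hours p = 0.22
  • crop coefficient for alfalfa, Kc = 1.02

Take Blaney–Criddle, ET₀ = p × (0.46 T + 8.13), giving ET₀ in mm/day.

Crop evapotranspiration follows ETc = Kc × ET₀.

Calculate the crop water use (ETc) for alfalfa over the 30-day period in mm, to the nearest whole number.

ET₀ = 0.22 × (0.46 × 11.1 + 8.13) = 0.22 × 13.236 = 2.9119 mm/d
ETc = Kc × ET₀ = 1.02 × 2.9119 = 2.9701 mm/d
Over 30 days: 2.9701 × 30 = 89.103 mm

89 mm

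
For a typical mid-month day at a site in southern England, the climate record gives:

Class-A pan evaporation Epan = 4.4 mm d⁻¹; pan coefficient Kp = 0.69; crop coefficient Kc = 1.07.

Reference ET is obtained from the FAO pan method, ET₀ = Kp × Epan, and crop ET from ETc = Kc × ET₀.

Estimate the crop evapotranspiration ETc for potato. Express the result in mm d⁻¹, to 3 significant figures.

ET₀ = 0.69 × 4.4 = 3.0360 mm/d
ETc = Kc × ET₀ = 1.07 × 3.0360 = 3.2485 mm/d

3.25 mm d⁻¹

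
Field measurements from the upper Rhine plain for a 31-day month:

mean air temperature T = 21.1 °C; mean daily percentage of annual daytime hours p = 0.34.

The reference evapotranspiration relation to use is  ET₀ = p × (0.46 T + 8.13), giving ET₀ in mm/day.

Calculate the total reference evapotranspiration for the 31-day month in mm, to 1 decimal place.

ET₀ = 0.34 × (0.46 × 21.1 + 8.13) = 0.34 × 17.836 = 6.0642 mm/d
Monthly total = 6.0642 × 31 = 187.990 mm

188.0 mm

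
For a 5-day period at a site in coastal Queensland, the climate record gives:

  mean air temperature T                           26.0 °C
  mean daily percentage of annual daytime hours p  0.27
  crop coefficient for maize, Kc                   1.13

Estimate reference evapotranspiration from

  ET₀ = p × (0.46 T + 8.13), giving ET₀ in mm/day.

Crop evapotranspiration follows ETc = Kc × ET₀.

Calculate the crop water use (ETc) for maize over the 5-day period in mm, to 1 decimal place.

30.6 mm

ET₀ = 0.27 × (0.46 × 26.0 + 8.13) = 0.27 × 20.090 = 5.4243 mm/d
ETc = Kc × ET₀ = 1.13 × 5.4243 = 6.1295 mm/d
Over 5 days: 6.1295 × 5 = 30.648 mm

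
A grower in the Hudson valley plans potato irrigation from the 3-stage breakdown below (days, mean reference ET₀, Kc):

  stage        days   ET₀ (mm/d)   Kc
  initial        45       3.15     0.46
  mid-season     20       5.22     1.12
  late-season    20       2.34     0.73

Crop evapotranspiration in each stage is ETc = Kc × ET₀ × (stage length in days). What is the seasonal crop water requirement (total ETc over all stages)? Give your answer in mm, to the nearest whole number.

initial: 0.46 × 3.15 × 45 = 65.21 mm
mid-season: 1.12 × 5.22 × 20 = 116.93 mm
late-season: 0.73 × 2.34 × 20 = 34.16 mm
Seasonal total = 216.30 mm

216 mm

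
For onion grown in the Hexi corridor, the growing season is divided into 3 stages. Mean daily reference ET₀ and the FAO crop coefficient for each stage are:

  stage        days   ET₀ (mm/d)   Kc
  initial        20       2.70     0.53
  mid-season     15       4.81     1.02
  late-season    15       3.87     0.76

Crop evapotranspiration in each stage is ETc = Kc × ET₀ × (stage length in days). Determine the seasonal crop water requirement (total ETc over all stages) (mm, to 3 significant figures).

initial: 0.53 × 2.70 × 20 = 28.62 mm
mid-season: 1.02 × 4.81 × 15 = 73.59 mm
late-season: 0.76 × 3.87 × 15 = 44.12 mm
Seasonal total = 146.33 mm

146 mm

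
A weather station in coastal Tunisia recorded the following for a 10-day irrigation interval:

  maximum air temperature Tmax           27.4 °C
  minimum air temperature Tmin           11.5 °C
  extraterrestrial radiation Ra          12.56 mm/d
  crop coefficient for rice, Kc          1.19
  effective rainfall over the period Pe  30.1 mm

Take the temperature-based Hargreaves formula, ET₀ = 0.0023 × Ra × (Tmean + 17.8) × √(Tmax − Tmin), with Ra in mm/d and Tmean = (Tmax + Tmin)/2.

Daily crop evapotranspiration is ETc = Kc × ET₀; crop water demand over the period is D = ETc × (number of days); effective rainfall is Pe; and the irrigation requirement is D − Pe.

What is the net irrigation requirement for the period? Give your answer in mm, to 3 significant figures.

Tmean = (27.4 + 11.5)/2 = 19.45 °C
ET₀ = 0.0023 × 12.56 × (19.45 + 17.8) × √15.9 = 0.0023 × 12.56 × 37.25 × 3.9875 = 4.2909 mm/d
ETc = Kc × ET₀ = 1.19 × 4.2909 = 5.1062 mm/d
Crop demand D = ETc × 10 d = 5.1062 × 10 = 51.062 mm
D − Pe = 51.062 − 30.1 = 20.962 mm

21.0 mm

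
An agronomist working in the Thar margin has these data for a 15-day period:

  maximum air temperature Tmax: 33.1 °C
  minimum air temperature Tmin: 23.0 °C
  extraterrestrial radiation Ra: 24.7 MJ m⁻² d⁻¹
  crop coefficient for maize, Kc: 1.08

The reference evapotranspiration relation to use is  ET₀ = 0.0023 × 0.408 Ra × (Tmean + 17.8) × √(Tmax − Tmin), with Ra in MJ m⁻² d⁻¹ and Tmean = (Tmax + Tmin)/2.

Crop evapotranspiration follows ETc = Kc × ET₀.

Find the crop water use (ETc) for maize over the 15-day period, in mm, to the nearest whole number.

Tmean = (33.1 + 23.0)/2 = 28.05 °C
0.408 Ra = 0.408 × 24.7 = 10.0776 mm/d equivalent
ET₀ = 0.0023 × 10.0776 × (28.05 + 17.8) × √10.1 = 0.0023 × 10.0776 × 45.85 × 3.1780 = 3.3774 mm/d
ETc = Kc × ET₀ = 1.08 × 3.3774 = 3.6476 mm/d
Over 15 days: 3.6476 × 15 = 54.714 mm

55 mm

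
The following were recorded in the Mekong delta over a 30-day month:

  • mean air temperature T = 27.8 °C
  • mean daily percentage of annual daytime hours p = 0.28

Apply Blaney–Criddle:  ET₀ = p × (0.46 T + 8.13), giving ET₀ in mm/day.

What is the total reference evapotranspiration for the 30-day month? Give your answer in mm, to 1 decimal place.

175.7 mm

ET₀ = 0.28 × (0.46 × 27.8 + 8.13) = 0.28 × 20.918 = 5.8570 mm/d
Monthly total = 5.8570 × 30 = 175.710 mm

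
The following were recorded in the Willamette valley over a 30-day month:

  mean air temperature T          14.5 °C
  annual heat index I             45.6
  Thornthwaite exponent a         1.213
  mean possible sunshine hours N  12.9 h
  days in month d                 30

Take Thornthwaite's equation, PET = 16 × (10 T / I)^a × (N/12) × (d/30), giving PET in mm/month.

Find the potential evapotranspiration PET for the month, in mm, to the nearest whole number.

10T/I = 10 × 14.5 / 45.6 = 3.1798
(10T/I)^a = 3.1798^1.213 = 4.0683
Uncorrected PET = 16 × 4.0683 = 65.093 mm
Correction = (N/12)(d/30) = (12.9/12)(30/30) = 1.0750
PET = 65.093 × 1.0750 = 69.975 mm/month

70 mm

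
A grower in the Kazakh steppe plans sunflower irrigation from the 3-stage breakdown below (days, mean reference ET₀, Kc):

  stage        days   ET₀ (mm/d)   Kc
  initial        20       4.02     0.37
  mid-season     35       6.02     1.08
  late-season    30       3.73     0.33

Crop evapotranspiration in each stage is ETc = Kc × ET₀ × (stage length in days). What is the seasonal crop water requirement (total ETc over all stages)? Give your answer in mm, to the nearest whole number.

294 mm

initial: 0.37 × 4.02 × 20 = 29.75 mm
mid-season: 1.08 × 6.02 × 35 = 227.56 mm
late-season: 0.33 × 3.73 × 30 = 36.93 mm
Seasonal total = 294.24 mm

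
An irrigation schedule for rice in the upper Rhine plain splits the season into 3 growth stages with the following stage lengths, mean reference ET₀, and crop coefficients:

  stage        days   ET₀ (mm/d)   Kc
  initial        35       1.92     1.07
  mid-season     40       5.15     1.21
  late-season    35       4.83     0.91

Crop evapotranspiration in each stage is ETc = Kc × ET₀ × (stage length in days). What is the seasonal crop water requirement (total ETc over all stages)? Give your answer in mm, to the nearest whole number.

initial: 1.07 × 1.92 × 35 = 71.90 mm
mid-season: 1.21 × 5.15 × 40 = 249.26 mm
late-season: 0.91 × 4.83 × 35 = 153.84 mm
Seasonal total = 475.00 mm

475 mm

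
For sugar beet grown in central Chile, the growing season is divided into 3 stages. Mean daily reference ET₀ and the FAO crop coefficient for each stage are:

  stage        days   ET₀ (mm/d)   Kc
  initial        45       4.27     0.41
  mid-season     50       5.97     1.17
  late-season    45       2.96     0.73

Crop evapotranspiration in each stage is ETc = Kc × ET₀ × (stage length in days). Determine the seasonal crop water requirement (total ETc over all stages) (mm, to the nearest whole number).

525 mm

initial: 0.41 × 4.27 × 45 = 78.78 mm
mid-season: 1.17 × 5.97 × 50 = 349.25 mm
late-season: 0.73 × 2.96 × 45 = 97.24 mm
Seasonal total = 525.27 mm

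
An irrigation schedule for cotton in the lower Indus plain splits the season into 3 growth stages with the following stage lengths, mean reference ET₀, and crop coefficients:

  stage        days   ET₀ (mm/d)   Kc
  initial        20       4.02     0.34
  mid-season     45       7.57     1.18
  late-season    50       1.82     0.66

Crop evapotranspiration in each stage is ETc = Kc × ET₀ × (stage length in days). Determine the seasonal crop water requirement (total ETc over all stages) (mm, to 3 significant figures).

489 mm

initial: 0.34 × 4.02 × 20 = 27.34 mm
mid-season: 1.18 × 7.57 × 45 = 401.97 mm
late-season: 0.66 × 1.82 × 50 = 60.06 mm
Seasonal total = 489.37 mm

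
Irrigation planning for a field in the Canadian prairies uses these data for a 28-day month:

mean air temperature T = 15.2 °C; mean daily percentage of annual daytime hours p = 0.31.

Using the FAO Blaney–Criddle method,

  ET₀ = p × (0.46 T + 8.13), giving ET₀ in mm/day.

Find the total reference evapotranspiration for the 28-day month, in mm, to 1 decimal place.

ET₀ = 0.31 × (0.46 × 15.2 + 8.13) = 0.31 × 15.122 = 4.6878 mm/d
Monthly total = 4.6878 × 28 = 131.258 mm

131.3 mm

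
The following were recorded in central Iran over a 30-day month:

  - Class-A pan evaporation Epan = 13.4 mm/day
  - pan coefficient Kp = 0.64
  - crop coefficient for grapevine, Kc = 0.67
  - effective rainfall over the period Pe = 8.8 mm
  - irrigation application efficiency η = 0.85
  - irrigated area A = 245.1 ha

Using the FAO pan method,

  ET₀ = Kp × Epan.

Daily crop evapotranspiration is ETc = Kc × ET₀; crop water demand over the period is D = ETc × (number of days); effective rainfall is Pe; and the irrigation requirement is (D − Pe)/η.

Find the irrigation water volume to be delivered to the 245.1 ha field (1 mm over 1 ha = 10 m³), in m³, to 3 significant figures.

ET₀ = 0.64 × 13.4 = 8.5760 mm/d
ETc = Kc × ET₀ = 0.67 × 8.5760 = 5.7459 mm/d
Crop demand D = ETc × 30 d = 5.7459 × 30 = 172.377 mm
D − Pe = 172.377 − 8.8 = 163.577 mm
Gross irrigation = 163.577 / 0.85 = 192.444 mm
Volume = 192.444 mm × 245.1 ha × 10 = 471680.2 m³

472000 m³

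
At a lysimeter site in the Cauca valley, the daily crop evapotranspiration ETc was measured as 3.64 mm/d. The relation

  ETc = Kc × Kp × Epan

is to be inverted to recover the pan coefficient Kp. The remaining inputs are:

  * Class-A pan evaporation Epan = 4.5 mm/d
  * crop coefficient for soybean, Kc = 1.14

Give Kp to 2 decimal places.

0.71

ETc = Kc × Kp × Epan  ⇒  Kp = ETc / (Kc × Epan)
Kp = 3.64 / (1.14 × 4.5) = 3.64 / 5.130 = 0.7096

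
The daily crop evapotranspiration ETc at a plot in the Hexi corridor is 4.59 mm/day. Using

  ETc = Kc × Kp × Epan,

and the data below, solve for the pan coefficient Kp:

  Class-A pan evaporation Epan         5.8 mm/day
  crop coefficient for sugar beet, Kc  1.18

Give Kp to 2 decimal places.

0.67

ETc = Kc × Kp × Epan  ⇒  Kp = ETc / (Kc × Epan)
Kp = 4.59 / (1.18 × 5.8) = 4.59 / 6.844 = 0.6707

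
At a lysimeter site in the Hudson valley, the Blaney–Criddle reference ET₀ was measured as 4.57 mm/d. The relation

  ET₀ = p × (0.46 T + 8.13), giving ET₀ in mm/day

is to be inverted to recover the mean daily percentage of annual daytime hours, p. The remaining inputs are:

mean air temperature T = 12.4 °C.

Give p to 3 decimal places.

0.330

p = ET₀ / (0.46 T + 8.13) = 4.57 / (0.46 × 12.4 + 8.13) = 4.57 / 13.834 = 0.3303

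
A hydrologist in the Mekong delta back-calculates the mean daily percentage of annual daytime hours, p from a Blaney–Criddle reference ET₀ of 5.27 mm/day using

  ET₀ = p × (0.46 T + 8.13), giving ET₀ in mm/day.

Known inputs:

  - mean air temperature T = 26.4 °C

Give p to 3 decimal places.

p = ET₀ / (0.46 T + 8.13) = 5.27 / (0.46 × 26.4 + 8.13) = 5.27 / 20.274 = 0.2599

0.260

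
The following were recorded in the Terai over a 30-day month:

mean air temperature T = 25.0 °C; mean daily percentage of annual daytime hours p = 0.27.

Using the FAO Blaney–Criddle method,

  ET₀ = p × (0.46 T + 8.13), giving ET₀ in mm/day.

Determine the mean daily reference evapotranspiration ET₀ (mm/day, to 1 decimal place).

ET₀ = 0.27 × (0.46 × 25.0 + 8.13) = 0.27 × 19.630 = 5.3001 mm/d

5.3 mm/day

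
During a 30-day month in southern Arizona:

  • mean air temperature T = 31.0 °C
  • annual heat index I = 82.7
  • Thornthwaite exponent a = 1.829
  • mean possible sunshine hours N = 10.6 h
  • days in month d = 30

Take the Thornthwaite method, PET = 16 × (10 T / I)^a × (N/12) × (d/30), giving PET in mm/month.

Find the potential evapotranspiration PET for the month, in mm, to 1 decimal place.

158.4 mm

10T/I = 10 × 31.0 / 82.7 = 3.7485
(10T/I)^a = 3.7485^1.829 = 11.2095
Uncorrected PET = 16 × 11.2095 = 179.352 mm
Correction = (N/12)(d/30) = (10.6/12)(30/30) = 0.8833
PET = 179.352 × 0.8833 = 158.422 mm/month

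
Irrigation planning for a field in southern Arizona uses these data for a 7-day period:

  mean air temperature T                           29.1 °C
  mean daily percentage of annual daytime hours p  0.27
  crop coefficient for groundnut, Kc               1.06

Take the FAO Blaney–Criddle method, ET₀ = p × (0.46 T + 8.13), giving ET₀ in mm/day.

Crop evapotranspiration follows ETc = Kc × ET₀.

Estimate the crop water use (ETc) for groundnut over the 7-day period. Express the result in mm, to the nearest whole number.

ET₀ = 0.27 × (0.46 × 29.1 + 8.13) = 0.27 × 21.516 = 5.8093 mm/d
ETc = Kc × ET₀ = 1.06 × 5.8093 = 6.1579 mm/d
Over 7 days: 6.1579 × 7 = 43.105 mm

43 mm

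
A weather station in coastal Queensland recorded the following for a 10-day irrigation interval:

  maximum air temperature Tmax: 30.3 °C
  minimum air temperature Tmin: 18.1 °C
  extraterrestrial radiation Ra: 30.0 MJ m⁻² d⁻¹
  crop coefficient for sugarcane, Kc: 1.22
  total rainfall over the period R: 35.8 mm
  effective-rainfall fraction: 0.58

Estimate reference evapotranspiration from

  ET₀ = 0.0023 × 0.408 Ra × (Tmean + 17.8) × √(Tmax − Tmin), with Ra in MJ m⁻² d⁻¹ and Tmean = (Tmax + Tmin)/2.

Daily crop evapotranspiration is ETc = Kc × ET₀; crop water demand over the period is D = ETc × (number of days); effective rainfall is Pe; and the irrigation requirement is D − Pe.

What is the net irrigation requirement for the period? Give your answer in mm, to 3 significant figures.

29.6 mm

Tmean = (30.3 + 18.1)/2 = 24.20 °C
0.408 Ra = 0.408 × 30.0 = 12.2400 mm/d equivalent
ET₀ = 0.0023 × 12.2400 × (24.20 + 17.8) × √12.2 = 0.0023 × 12.2400 × 42.00 × 3.4928 = 4.1298 mm/d
ETc = Kc × ET₀ = 1.22 × 4.1298 = 5.0384 mm/d
Crop demand D = ETc × 10 d = 5.0384 × 10 = 50.384 mm
Pe = 0.58 × 35.8 = 20.764 mm
D − Pe = 50.384 − 20.764 = 29.620 mm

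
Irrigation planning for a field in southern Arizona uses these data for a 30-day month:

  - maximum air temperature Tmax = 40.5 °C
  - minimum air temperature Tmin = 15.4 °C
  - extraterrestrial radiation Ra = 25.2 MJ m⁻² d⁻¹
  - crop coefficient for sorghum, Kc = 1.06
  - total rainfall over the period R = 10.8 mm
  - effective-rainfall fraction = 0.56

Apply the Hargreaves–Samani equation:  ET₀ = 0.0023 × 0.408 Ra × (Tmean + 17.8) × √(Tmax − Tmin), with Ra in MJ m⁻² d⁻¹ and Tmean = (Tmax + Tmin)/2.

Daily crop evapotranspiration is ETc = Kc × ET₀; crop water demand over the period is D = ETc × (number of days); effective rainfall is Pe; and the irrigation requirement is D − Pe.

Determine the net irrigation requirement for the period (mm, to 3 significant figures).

Tmean = (40.5 + 15.4)/2 = 27.95 °C
0.408 Ra = 0.408 × 25.2 = 10.2816 mm/d equivalent
ET₀ = 0.0023 × 10.2816 × (27.95 + 17.8) × √25.1 = 0.0023 × 10.2816 × 45.75 × 5.0100 = 5.4202 mm/d
ETc = Kc × ET₀ = 1.06 × 5.4202 = 5.7454 mm/d
Crop demand D = ETc × 30 d = 5.7454 × 30 = 172.362 mm
Pe = 0.56 × 10.8 = 6.048 mm
D − Pe = 172.362 − 6.048 = 166.314 mm

166 mm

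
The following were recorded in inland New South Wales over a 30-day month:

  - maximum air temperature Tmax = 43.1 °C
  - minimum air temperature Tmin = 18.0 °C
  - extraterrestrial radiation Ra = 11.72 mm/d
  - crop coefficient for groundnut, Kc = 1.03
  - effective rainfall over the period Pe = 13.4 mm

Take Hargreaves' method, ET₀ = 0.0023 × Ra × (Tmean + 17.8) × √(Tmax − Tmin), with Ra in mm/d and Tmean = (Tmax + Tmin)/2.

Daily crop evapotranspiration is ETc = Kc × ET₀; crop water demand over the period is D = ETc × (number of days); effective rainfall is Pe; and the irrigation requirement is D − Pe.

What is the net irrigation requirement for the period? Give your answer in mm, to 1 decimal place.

Tmean = (43.1 + 18.0)/2 = 30.55 °C
ET₀ = 0.0023 × 11.72 × (30.55 + 17.8) × √25.1 = 0.0023 × 11.72 × 48.35 × 5.0100 = 6.5296 mm/d
ETc = Kc × ET₀ = 1.03 × 6.5296 = 6.7255 mm/d
Crop demand D = ETc × 30 d = 6.7255 × 30 = 201.765 mm
D − Pe = 201.765 − 13.4 = 188.365 mm

188.4 mm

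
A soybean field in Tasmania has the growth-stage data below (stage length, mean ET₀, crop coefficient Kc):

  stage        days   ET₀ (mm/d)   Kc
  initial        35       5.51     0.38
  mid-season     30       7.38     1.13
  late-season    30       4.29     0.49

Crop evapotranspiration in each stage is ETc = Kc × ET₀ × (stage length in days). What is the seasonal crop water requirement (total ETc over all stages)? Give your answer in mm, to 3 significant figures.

initial: 0.38 × 5.51 × 35 = 73.28 mm
mid-season: 1.13 × 7.38 × 30 = 250.18 mm
late-season: 0.49 × 4.29 × 30 = 63.06 mm
Seasonal total = 386.52 mm

387 mm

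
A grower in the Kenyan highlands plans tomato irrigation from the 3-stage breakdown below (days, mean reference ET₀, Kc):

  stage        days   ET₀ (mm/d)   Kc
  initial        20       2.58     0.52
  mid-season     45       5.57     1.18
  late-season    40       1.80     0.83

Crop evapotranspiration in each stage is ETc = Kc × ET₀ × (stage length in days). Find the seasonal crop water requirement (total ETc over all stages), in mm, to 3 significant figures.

initial: 0.52 × 2.58 × 20 = 26.83 mm
mid-season: 1.18 × 5.57 × 45 = 295.77 mm
late-season: 0.83 × 1.80 × 40 = 59.76 mm
Seasonal total = 382.36 mm

382 mm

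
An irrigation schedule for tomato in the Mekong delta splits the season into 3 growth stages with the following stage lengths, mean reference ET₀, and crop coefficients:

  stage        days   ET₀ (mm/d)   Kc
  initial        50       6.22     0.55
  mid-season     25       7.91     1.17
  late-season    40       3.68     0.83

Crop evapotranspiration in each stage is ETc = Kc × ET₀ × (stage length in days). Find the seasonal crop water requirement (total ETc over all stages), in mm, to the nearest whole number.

initial: 0.55 × 6.22 × 50 = 171.05 mm
mid-season: 1.17 × 7.91 × 25 = 231.37 mm
late-season: 0.83 × 3.68 × 40 = 122.18 mm
Seasonal total = 524.60 mm

525 mm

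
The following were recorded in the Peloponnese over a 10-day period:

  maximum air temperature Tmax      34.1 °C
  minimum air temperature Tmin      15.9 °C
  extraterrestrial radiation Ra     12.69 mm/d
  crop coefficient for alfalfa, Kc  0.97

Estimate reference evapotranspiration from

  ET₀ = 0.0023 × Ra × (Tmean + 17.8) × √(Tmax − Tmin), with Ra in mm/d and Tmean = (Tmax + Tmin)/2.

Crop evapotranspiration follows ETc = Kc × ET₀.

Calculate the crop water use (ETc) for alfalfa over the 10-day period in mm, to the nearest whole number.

52 mm

Tmean = (34.1 + 15.9)/2 = 25.00 °C
ET₀ = 0.0023 × 12.69 × (25.00 + 17.8) × √18.2 = 0.0023 × 12.69 × 42.80 × 4.2661 = 5.3292 mm/d
ETc = Kc × ET₀ = 0.97 × 5.3292 = 5.1693 mm/d
Over 10 days: 5.1693 × 10 = 51.693 mm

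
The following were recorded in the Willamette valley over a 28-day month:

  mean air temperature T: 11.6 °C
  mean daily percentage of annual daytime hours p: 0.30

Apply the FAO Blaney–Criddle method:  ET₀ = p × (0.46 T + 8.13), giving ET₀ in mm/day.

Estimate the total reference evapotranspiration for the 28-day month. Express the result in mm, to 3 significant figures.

ET₀ = 0.30 × (0.46 × 11.6 + 8.13) = 0.30 × 13.466 = 4.0398 mm/d
Monthly total = 4.0398 × 28 = 113.114 mm

113 mm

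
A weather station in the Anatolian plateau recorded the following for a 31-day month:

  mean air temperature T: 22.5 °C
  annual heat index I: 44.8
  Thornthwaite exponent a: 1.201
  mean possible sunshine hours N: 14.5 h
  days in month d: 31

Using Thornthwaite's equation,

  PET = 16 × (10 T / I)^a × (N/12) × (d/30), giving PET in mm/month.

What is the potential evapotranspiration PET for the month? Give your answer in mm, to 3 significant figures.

10T/I = 10 × 22.5 / 44.8 = 5.0223
(10T/I)^a = 5.0223^1.201 = 6.9468
Uncorrected PET = 16 × 6.9468 = 111.149 mm
Correction = (N/12)(d/30) = (14.5/12)(31/30) = 1.2486
PET = 111.149 × 1.2486 = 138.781 mm/month

139 mm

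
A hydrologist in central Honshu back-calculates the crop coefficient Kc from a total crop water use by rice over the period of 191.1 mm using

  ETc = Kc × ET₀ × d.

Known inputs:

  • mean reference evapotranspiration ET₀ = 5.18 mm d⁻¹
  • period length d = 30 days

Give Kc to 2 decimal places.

ETc = Kc × ET₀ × d  ⇒  Kc = ETc / (ET₀ × d)
Kc = 191.1 / (5.18 × 30) = 191.1 / 155.40 = 1.2297

1.23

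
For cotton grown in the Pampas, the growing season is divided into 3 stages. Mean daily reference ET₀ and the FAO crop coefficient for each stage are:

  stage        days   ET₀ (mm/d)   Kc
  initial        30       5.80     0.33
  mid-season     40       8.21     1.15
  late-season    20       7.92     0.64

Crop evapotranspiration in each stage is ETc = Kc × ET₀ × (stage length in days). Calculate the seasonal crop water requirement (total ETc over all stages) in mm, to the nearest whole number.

initial: 0.33 × 5.80 × 30 = 57.42 mm
mid-season: 1.15 × 8.21 × 40 = 377.66 mm
late-season: 0.64 × 7.92 × 20 = 101.38 mm
Seasonal total = 536.46 mm

536 mm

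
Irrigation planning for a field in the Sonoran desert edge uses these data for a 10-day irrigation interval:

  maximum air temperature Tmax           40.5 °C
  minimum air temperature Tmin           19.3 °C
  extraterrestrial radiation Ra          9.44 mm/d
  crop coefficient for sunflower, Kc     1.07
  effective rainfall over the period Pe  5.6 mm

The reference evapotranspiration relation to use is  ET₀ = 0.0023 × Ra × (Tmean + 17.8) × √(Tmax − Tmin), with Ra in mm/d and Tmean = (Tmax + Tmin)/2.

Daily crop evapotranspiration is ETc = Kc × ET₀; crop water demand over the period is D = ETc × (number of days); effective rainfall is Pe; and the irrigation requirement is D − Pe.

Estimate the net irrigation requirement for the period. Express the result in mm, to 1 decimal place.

Tmean = (40.5 + 19.3)/2 = 29.90 °C
ET₀ = 0.0023 × 9.44 × (29.90 + 17.8) × √21.2 = 0.0023 × 9.44 × 47.70 × 4.6043 = 4.7685 mm/d
ETc = Kc × ET₀ = 1.07 × 4.7685 = 5.1023 mm/d
Crop demand D = ETc × 10 d = 5.1023 × 10 = 51.023 mm
D − Pe = 51.023 − 5.6 = 45.423 mm

45.4 mm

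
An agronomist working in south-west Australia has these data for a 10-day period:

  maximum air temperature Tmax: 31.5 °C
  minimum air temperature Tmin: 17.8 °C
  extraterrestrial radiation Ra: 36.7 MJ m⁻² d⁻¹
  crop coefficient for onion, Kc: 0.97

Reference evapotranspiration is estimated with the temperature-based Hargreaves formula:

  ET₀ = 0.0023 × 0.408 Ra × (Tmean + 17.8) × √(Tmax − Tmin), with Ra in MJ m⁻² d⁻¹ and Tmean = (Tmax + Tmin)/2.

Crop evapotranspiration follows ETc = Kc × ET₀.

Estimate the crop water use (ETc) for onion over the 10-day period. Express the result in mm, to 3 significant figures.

52.5 mm

Tmean = (31.5 + 17.8)/2 = 24.65 °C
0.408 Ra = 0.408 × 36.7 = 14.9736 mm/d equivalent
ET₀ = 0.0023 × 14.9736 × (24.65 + 17.8) × √13.7 = 0.0023 × 14.9736 × 42.45 × 3.7014 = 5.4113 mm/d
ETc = Kc × ET₀ = 0.97 × 5.4113 = 5.2490 mm/d
Over 10 days: 5.2490 × 10 = 52.490 mm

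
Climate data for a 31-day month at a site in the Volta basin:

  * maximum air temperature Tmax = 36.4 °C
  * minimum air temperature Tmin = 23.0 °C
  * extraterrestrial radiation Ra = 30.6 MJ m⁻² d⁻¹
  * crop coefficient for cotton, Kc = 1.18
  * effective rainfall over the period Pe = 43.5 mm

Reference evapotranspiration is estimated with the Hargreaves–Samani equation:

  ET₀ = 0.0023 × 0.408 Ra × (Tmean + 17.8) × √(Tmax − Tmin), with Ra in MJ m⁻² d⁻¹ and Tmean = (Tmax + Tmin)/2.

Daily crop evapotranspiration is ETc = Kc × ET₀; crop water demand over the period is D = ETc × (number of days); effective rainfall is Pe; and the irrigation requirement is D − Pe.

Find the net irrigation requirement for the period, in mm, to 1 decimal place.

139.1 mm

Tmean = (36.4 + 23.0)/2 = 29.70 °C
0.408 Ra = 0.408 × 30.6 = 12.4848 mm/d equivalent
ET₀ = 0.0023 × 12.4848 × (29.70 + 17.8) × √13.4 = 0.0023 × 12.4848 × 47.50 × 3.6606 = 4.9929 mm/d
ETc = Kc × ET₀ = 1.18 × 4.9929 = 5.8916 mm/d
Crop demand D = ETc × 31 d = 5.8916 × 31 = 182.640 mm
D − Pe = 182.640 − 43.5 = 139.140 mm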